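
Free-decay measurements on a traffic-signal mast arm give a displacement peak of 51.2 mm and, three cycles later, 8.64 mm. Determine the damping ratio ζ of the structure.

0.0940

Logarithmic decrement δ = (1/n)·ln(x₀/x_n) = (1/3)·ln(51.2/8.64) = (1/3)·ln(5.926) = 0.5931.
ζ = δ/√(4π² + δ²) = 0.5931/√(39.48 + 0.352) = 0.5931/6.311 = 0.09398.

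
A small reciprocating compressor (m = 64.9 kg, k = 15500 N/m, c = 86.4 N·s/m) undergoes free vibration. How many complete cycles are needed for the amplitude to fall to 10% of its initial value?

9 cycles

ζ = c/(2√(km)) = 86.4/(2√(15500 × 64.9)) = 86.4/2006 = 0.04307.
Logarithmic decrement δ = 2πζ/√(1 − ζ²) = 2π × 0.04307/√(1 − 0.00186) = 0.2709.
x_n/x₀ = e^(−nδ) ≤ 0.1; take ln: n ≥ ln(1/0.1)/δ = 2.303/0.2709 = 8.500.
So 9 complete cycles are required.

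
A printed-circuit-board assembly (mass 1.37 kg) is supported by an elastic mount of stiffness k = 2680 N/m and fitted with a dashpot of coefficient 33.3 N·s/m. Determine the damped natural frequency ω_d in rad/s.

42.5 rad/s

ω_n = √(k/m) = √(2680/1.37) = 44.23 rad/s.
Critical damping c_c = 2√(k·m) = 2√(2680 × 1.37) = 121.2 N·s/m, so ζ = c/c_c = 33.3/121.2 = 0.2748.
ω_d = ω_n√(1 − ζ²) = 44.23 × √(1 − 0.0755) = 42.53 rad/s.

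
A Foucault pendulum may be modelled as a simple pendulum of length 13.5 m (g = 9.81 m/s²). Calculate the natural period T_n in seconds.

7.37 s

For a simple pendulum ω_n = √(g/L) = √(9.81/13.5) = √0.7267 = 0.8524 rad/s.
T_n = 2π/ω_n = 6.283/0.8524 = 7.371 s.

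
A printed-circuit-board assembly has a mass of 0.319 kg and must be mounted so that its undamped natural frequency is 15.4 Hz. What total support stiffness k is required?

ω_n = 2πf_n = 2π × 15.4 = 96.76 rad/s.
k = m·ω_n² = 0.319 × 96.76² = 0.319 × 9363 = 2987 N/m.

2990 N/m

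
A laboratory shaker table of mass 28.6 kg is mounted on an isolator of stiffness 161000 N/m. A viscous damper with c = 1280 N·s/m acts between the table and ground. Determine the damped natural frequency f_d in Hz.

11.4 Hz

ω_n = √(k/m) = √(161000/28.6) = 75.03 rad/s.
Critical damping c_c = 2√(k·m) = 2√(161000 × 28.6) = 4292 N·s/m, so ζ = c/c_c = 1280/4292 = 0.2983.
ω_d = ω_n√(1 − ζ²) = 75.03 × √(1 − 0.0890) = 71.61 rad/s.
f_d = ω_d/(2π) = 11.40 Hz.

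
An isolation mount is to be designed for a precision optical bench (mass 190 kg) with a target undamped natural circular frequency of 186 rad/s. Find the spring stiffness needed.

k = m·ω_n² = 190 × 186.0² = 190 × 34600 = 6573000 N/m.

6570000 N/m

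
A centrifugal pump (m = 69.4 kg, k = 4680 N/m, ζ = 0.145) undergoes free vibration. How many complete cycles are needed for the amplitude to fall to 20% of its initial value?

Logarithmic decrement δ = 2πζ/√(1 − ζ²) = 2π × 0.1450/√(1 − 0.0210) = 0.9208.
x_n/x₀ = e^(−nδ) ≤ 0.2; take ln: n ≥ ln(1/0.2)/δ = 1.609/0.9208 = 1.748.
So 2 complete cycles are required.

2 cycles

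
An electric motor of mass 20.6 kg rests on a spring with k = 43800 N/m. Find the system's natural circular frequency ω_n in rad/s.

46.1 rad/s

ω_n = √(k/m) = √(43800/20.6) = √2126 = 46.11 rad/s.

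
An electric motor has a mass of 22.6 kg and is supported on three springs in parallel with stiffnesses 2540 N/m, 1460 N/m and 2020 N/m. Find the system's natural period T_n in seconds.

0.385 s

Parallel springs add: k_eq = 2540 + 1460 + 2020 = 6020 N/m.
ω_n = √(k_eq/m) = √(6020/22.6) = √266.4 = 16.32 rad/s.
T_n = 2π/ω_n = 6.283/16.32 = 0.3850 s.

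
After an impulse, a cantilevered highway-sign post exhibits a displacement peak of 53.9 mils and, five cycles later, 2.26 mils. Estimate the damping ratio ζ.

Logarithmic decrement δ = (1/n)·ln(x₀/x_n) = (1/5)·ln(53.9/2.26) = (1/5)·ln(23.85) = 0.6344.
ζ = δ/√(4π² + δ²) = 0.6344/√(39.48 + 0.402) = 0.6344/6.315 = 0.1004.

0.100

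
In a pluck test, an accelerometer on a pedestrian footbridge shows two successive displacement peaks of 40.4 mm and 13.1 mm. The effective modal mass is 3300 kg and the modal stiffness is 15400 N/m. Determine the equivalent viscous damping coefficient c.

2520 N·s/m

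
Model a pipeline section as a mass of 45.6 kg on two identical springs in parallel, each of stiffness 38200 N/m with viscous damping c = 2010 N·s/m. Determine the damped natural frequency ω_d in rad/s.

34.5 rad/s

Parallel springs add: k_eq = 2 × 38200 = 76400 N/m.
ω_n = √(k_eq/m) = √(76400/45.6) = 40.93 rad/s.
Critical damping c_c = 2√(k_eq·m) = 2√(76400 × 45.6) = 3733 N·s/m, so ζ = c/c_c = 2010/3733 = 0.5384.
ω_d = ω_n√(1 − ζ²) = 40.93 × √(1 − 0.290) = 34.49 rad/s.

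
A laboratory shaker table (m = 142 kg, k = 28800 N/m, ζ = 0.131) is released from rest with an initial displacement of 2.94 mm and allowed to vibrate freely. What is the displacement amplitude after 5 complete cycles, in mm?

0.0463 mm

Logarithmic decrement δ = 2πζ/√(1 − ζ²) = 2π × 0.1310/√(1 − 0.0172) = 0.8303.
After n cycles, x_n/x₀ = e^(−nδ), so x_5 = 2.94 × e^(−5 × 0.8303) = 2.94 × 0.01574 = 0.04629 mm.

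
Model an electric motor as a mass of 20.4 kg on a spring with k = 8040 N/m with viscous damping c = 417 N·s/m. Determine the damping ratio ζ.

0.515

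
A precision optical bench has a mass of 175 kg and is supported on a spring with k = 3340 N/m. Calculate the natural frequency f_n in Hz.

0.695 Hz

ω_n = √(k/m) = √(3340/175) = √19.09 = 4.369 rad/s.
f_n = ω_n/(2π) = 4.369/6.283 = 0.6953 Hz.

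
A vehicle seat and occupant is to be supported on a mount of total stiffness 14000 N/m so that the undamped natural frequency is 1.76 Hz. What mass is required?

114 kg

ω_n = 2πf_n = 2π × 1.76 = 11.06 rad/s.
m = k/ω_n² = 14000/11.06² = 14000/122.3 = 114.5 kg.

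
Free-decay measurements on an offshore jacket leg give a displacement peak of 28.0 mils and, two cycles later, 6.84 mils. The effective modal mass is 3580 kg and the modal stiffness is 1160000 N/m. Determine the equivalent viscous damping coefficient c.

Logarithmic decrement δ = (1/n)·ln(x₀/x_n) = (1/2)·ln(28.0/6.84) = (1/2)·ln(4.094) = 0.7047.
ζ = δ/√(4π² + δ²) = 0.7047/√(39.48 + 0.497) = 0.7047/6.323 = 0.1115.
c = ζ · 2√(km) = 0.1115 × 2√(1160000 × 3580) = 0.1115 × 128900 = 14370 N·s/m.

14400 N·s/m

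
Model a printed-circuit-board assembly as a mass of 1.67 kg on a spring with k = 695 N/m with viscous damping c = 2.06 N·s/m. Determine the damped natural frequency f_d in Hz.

ω_n = √(k/m) = √(695.0/1.67) = 20.40 rad/s.
Critical damping c_c = 2√(k·m) = 2√(695.0 × 1.67) = 68.14 N·s/m, so ζ = c/c_c = 2.06/68.14 = 0.03023.
ω_d = ω_n√(1 − ζ²) = 20.40 × √(1 − 0.000914) = 20.39 rad/s.
f_d = ω_d/(2π) = 3.245 Hz.

3.25 Hz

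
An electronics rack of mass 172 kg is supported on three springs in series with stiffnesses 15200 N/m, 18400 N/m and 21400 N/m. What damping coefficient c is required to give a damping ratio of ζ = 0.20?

406 N·s/m

Series springs: 1/k_eq = 1/15200 + 1/18400 + 1/21400 = 0.0001669, so k_eq = 5993 N/m.
c_c = 2√(k_eq·m) = 2√(5993 × 172) = 2031 N·s/m.
c = ζ·c_c = 0.20 × 2031 = 406.1 N·s/m.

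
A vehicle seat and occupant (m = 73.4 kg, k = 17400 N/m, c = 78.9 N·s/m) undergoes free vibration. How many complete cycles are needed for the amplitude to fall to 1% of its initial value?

21 cycles

ζ = c/(2√(km)) = 78.9/(2√(17400 × 73.4)) = 78.9/2260 = 0.03491.
Logarithmic decrement δ = 2πζ/√(1 − ζ²) = 2π × 0.03491/√(1 − 0.00122) = 0.2195.
x_n/x₀ = e^(−nδ) ≤ 0.01; take ln: n ≥ ln(1/0.01)/δ = 4.605/0.2195 = 20.98.
So 21 complete cycles are required.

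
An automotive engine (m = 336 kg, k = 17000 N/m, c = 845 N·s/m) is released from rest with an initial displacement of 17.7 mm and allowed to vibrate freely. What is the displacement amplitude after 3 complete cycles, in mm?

ζ = c/(2√(km)) = 845/(2√(17000 × 336)) = 845/4780 = 0.1768.
Logarithmic decrement δ = 2πζ/√(1 − ζ²) = 2π × 0.1768/√(1 − 0.0313) = 1.129.
After n cycles, x_n/x₀ = e^(−nδ), so x_3 = 17.7 × e^(−3 × 1.129) = 17.7 × 0.03386 = 0.5993 mm.

0.599 mm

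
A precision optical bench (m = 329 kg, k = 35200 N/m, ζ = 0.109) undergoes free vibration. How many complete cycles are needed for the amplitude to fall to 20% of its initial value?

Logarithmic decrement δ = 2πζ/√(1 − ζ²) = 2π × 0.1090/√(1 − 0.0119) = 0.6890.
x_n/x₀ = e^(−nδ) ≤ 0.2; take ln: n ≥ ln(1/0.2)/δ = 1.609/0.6890 = 2.336.
So 3 complete cycles are required.

3 cycles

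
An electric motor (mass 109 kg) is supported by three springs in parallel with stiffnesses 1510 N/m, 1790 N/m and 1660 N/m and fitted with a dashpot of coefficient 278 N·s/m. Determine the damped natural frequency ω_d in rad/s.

6.62 rad/s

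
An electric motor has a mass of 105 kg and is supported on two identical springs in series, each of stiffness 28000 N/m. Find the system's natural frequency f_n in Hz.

Series springs: 1/k_eq = 2/28000, so k_eq = 28000/2 = 14000 N/m.
ω_n = √(k_eq/m) = √(14000/105) = √133.3 = 11.55 rad/s.
f_n = ω_n/(2π) = 11.55/6.283 = 1.838 Hz.

1.84 Hz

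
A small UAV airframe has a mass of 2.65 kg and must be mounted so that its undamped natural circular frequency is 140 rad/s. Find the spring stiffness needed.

51900 N/m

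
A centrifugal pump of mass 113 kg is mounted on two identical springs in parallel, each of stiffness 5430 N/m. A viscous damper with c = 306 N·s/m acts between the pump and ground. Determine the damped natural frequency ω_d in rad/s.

9.71 rad/s

Parallel springs add: k_eq = 2 × 5430 = 10860 N/m.
ω_n = √(k_eq/m) = √(10860/113) = 9.803 rad/s.
Critical damping c_c = 2√(k_eq·m) = 2√(10860 × 113) = 2216 N·s/m, so ζ = c/c_c = 306/2216 = 0.1381.
ω_d = ω_n√(1 − ζ²) = 9.803 × √(1 − 0.0191) = 9.709 rad/s.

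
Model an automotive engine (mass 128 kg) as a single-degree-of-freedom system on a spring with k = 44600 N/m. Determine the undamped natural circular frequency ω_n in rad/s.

18.7 rad/s

ω_n = √(k/m) = √(44600/128) = √348.4 = 18.67 rad/s.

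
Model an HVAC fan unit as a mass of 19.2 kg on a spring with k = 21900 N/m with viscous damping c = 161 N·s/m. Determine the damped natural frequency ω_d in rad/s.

33.5 rad/s

ω_n = √(k/m) = √(21900/19.2) = 33.77 rad/s.
Critical damping c_c = 2√(k·m) = 2√(21900 × 19.2) = 1297 N·s/m, so ζ = c/c_c = 161/1297 = 0.1241.
ω_d = ω_n√(1 − ζ²) = 33.77 × √(1 − 0.0154) = 33.51 rad/s.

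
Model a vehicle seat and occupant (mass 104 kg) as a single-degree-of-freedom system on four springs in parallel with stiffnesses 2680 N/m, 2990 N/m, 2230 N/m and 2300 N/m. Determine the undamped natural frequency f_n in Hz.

Parallel springs add: k_eq = 2680 + 2990 + 2230 + 2300 = 10200 N/m.
ω_n = √(k_eq/m) = √(10200/104) = √98.08 = 9.903 rad/s.
f_n = ω_n/(2π) = 9.903/6.283 = 1.576 Hz.

1.58 Hz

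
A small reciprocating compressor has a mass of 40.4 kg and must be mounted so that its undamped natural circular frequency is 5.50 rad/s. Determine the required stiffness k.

1220 N/m

k = m·ω_n² = 40.4 × 5.500² = 40.4 × 30.25 = 1222 N/m.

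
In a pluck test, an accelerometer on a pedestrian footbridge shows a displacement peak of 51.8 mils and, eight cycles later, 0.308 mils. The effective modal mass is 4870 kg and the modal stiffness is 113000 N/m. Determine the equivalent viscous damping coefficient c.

4760 N·s/m

Logarithmic decrement δ = (1/n)·ln(x₀/x_n) = (1/8)·ln(51.8/0.308) = (1/8)·ln(168.2) = 0.6406.
ζ = δ/√(4π² + δ²) = 0.6406/√(39.48 + 0.410) = 0.6406/6.316 = 0.1014.
c = ζ · 2√(km) = 0.1014 × 2√(113000 × 4870) = 0.1014 × 46920 = 4759 N·s/m.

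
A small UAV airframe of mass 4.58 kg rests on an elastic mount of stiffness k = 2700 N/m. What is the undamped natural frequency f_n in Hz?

ω_n = √(k/m) = √(2700/4.58) = √589.5 = 24.28 rad/s.
f_n = ω_n/(2π) = 24.28/6.283 = 3.864 Hz.

3.86 Hz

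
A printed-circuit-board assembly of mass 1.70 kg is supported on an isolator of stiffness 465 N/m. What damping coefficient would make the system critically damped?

56.2 N·s/m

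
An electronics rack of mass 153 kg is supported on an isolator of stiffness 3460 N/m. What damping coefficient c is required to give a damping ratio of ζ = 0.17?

247 N·s/m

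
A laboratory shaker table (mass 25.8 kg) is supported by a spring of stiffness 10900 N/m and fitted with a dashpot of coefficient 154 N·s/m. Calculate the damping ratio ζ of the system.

ω_n = √(k/m) = √(10900/25.8) = 20.55 rad/s.
Critical damping c_c = 2√(k·m) = 2√(10900 × 25.8) = 1061 N·s/m, so ζ = c/c_c = 154/1061 = 0.1452.

0.145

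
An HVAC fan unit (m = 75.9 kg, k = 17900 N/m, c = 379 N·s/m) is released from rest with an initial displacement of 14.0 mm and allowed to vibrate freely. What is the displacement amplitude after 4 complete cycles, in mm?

0.223 mm

ζ = c/(2√(km)) = 379/(2√(17900 × 75.9)) = 379/2331 = 0.1626.
Logarithmic decrement δ = 2πζ/√(1 − ζ²) = 2π × 0.1626/√(1 − 0.0264) = 1.035.
After n cycles, x_n/x₀ = e^(−nδ), so x_4 = 14.0 × e^(−4 × 1.035) = 14.0 × 0.01590 = 0.2227 mm.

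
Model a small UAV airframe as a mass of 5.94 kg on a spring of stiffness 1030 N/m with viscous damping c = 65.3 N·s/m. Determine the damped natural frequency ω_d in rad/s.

ω_n = √(k/m) = √(1030/5.94) = 13.17 rad/s.
Critical damping c_c = 2√(k·m) = 2√(1030 × 5.94) = 156.4 N·s/m, so ζ = c/c_c = 65.3/156.4 = 0.4174.
ω_d = ω_n√(1 − ζ²) = 13.17 × √(1 − 0.174) = 11.97 rad/s.

12.0 rad/s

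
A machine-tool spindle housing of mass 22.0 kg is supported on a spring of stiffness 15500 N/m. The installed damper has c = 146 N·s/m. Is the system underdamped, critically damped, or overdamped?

c_c = 2√(k·m) = 1168 N·s/m; ζ = c/c_c = 146/1168 = 0.125.
Since ζ < 1 the system is underdamped.

underdamped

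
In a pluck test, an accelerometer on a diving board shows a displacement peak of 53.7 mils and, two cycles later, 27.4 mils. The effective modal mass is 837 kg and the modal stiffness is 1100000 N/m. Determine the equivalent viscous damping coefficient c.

Logarithmic decrement δ = (1/n)·ln(x₀/x_n) = (1/2)·ln(53.7/27.4) = (1/2)·ln(1.960) = 0.3364.
ζ = δ/√(4π² + δ²) = 0.3364/√(39.48 + 0.113) = 0.3364/6.292 = 0.05347.
c = ζ · 2√(km) = 0.05347 × 2√(1100000 × 837) = 0.05347 × 60690 = 3245 N·s/m.

3240 N·s/m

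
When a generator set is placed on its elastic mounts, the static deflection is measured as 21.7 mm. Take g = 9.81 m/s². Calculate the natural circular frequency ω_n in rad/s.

21.3 rad/s

ω_n = √(g/δ_st) = √(9.81/0.0217) = √452.1 = 21.26 rad/s.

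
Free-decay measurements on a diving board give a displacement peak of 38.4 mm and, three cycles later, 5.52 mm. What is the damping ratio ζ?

0.102

Logarithmic decrement δ = (1/n)·ln(x₀/x_n) = (1/3)·ln(38.4/5.52) = (1/3)·ln(6.957) = 0.6466.
ζ = δ/√(4π² + δ²) = 0.6466/√(39.48 + 0.418) = 0.6466/6.316 = 0.1024.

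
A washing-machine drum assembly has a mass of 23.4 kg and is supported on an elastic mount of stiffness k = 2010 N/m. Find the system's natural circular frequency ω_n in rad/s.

ω_n = √(k/m) = √(2010/23.4) = √85.90 = 9.268 rad/s.

9.27 rad/s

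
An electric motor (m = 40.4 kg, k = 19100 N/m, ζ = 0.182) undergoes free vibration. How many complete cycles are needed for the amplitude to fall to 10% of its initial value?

Logarithmic decrement δ = 2πζ/√(1 − ζ²) = 2π × 0.1820/√(1 − 0.0331) = 1.163.
x_n/x₀ = e^(−nδ) ≤ 0.1; take ln: n ≥ ln(1/0.1)/δ = 2.303/1.163 = 1.980.
So 2 complete cycles are required.

2 cycles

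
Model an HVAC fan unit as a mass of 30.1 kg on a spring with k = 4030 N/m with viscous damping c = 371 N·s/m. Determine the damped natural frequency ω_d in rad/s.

9.79 rad/s

ω_n = √(k/m) = √(4030/30.1) = 11.57 rad/s.
Critical damping c_c = 2√(k·m) = 2√(4030 × 30.1) = 696.6 N·s/m, so ζ = c/c_c = 371/696.6 = 0.5326.
ω_d = ω_n√(1 − ζ²) = 11.57 × √(1 − 0.284) = 9.793 rad/s.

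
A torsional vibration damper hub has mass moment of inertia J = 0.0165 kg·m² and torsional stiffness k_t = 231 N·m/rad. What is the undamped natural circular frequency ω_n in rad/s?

118 rad/s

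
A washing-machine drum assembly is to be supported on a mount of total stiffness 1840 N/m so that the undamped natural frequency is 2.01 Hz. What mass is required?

ω_n = 2πf_n = 2π × 2.01 = 12.63 rad/s.
m = k/ω_n² = 1840/12.63² = 1840/159.5 = 11.54 kg.

11.5 kg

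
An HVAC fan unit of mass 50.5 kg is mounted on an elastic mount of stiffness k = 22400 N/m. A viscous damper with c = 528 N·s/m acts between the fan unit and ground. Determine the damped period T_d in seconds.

ω_n = √(k/m) = √(22400/50.5) = 21.06 rad/s.
Critical damping c_c = 2√(k·m) = 2√(22400 × 50.5) = 2127 N·s/m, so ζ = c/c_c = 528/2127 = 0.2482.
ω_d = ω_n√(1 − ζ²) = 21.06 × √(1 − 0.0616) = 20.40 rad/s.
T_d = 2π/ω_d = 0.3080 s.

0.308 s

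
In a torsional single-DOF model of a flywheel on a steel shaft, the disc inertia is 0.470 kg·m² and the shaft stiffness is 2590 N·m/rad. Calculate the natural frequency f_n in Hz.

11.8 Hz

ω_n = √(k_t/J) = √(2590/0.470) = √5511 = 74.23 rad/s.
f_n = ω_n/(2π) = 74.23/6.283 = 11.81 Hz.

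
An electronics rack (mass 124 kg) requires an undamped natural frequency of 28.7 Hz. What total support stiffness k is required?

4030000 N/m

ω_n = 2πf_n = 2π × 28.7 = 180.3 rad/s.
k = m·ω_n² = 124 × 180.3² = 124 × 32520 = 4032000 N/m.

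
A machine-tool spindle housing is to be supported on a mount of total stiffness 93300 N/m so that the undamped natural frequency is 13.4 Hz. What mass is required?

ω_n = 2πf_n = 2π × 13.4 = 84.19 rad/s.
m = k/ω_n² = 93300/84.19² = 93300/7089 = 13.16 kg.

13.2 kg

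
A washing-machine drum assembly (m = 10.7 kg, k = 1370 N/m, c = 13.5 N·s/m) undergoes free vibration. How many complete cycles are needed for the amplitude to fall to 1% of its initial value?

14 cycles

ζ = c/(2√(km)) = 13.5/(2√(1370 × 10.7)) = 13.5/242.1 = 0.05575.
Logarithmic decrement δ = 2πζ/√(1 − ζ²) = 2π × 0.05575/√(1 − 0.00311) = 0.3508.
x_n/x₀ = e^(−nδ) ≤ 0.01; take ln: n ≥ ln(1/0.01)/δ = 4.605/0.3508 = 13.13.
So 14 complete cycles are required.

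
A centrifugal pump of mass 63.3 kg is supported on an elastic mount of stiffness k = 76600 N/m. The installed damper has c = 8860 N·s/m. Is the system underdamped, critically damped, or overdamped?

overdamped

c_c = 2√(k·m) = 4404 N·s/m; ζ = c/c_c = 8860/4404 = 2.01.
Since ζ > 1 the system is overdamped.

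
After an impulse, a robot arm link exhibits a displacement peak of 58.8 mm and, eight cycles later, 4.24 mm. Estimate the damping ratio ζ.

Logarithmic decrement δ = (1/n)·ln(x₀/x_n) = (1/8)·ln(58.8/4.24) = (1/8)·ln(13.87) = 0.3287.
ζ = δ/√(4π² + δ²) = 0.3287/√(39.48 + 0.108) = 0.3287/6.292 = 0.05224.

0.0522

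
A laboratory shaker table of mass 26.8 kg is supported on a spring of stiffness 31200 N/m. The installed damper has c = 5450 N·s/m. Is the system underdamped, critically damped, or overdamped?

overdamped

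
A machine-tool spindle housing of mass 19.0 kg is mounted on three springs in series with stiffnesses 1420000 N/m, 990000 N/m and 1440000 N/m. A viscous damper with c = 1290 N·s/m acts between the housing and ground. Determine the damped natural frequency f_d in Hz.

Series springs: 1/k_eq = 1/1420000 + 1/990000 + 1/1440000 = 2.409×10^-6, so k_eq = 415100 N/m.
ω_n = √(k_eq/m) = √(415100/19.0) = 147.8 rad/s.
Critical damping c_c = 2√(k_eq·m) = 2√(415100 × 19.0) = 5617 N·s/m, so ζ = c/c_c = 1290/5617 = 0.2297.
ω_d = ω_n√(1 − ζ²) = 147.8 × √(1 − 0.0527) = 143.9 rad/s.
f_d = ω_d/(2π) = 22.90 Hz.

22.9 Hz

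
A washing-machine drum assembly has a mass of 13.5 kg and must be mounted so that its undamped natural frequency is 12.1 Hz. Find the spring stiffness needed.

78000 N/m

ω_n = 2πf_n = 2π × 12.1 = 76.03 rad/s.
k = m·ω_n² = 13.5 × 76.03² = 13.5 × 5780 = 78030 N/m.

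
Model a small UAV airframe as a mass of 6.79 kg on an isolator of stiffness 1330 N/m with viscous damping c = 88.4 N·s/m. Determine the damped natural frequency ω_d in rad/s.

ω_n = √(k/m) = √(1330/6.79) = 14.00 rad/s.
Critical damping c_c = 2√(k·m) = 2√(1330 × 6.79) = 190.1 N·s/m, so ζ = c/c_c = 88.4/190.1 = 0.4651.
ω_d = ω_n√(1 − ζ²) = 14.00 × √(1 − 0.216) = 12.39 rad/s.

12.4 rad/s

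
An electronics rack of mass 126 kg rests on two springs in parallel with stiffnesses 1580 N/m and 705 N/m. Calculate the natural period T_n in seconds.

Parallel springs add: k_eq = 1580 + 705 = 2285 N/m.
ω_n = √(k_eq/m) = √(2285/126) = √18.13 = 4.259 rad/s.
T_n = 2π/ω_n = 6.283/4.259 = 1.475 s.

1.48 s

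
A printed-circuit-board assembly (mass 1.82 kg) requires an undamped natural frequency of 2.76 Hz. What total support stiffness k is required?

ω_n = 2πf_n = 2π × 2.76 = 17.34 rad/s.
k = m·ω_n² = 1.82 × 17.34² = 1.82 × 300.7 = 547.3 N/m.

547 N/m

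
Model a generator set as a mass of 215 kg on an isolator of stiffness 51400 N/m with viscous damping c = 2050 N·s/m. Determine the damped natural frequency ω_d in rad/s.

14.7 rad/s

ω_n = √(k/m) = √(51400/215) = 15.46 rad/s.
Critical damping c_c = 2√(k·m) = 2√(51400 × 215) = 6649 N·s/m, so ζ = c/c_c = 2050/6649 = 0.3083.
ω_d = ω_n√(1 − ζ²) = 15.46 × √(1 − 0.0951) = 14.71 rad/s.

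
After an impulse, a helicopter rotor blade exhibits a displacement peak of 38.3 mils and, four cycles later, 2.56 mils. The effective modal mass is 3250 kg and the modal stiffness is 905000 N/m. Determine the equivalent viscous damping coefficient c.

11600 N·s/m

Logarithmic decrement δ = (1/n)·ln(x₀/x_n) = (1/4)·ln(38.3/2.56) = (1/4)·ln(14.96) = 0.6764.
ζ = δ/√(4π² + δ²) = 0.6764/√(39.48 + 0.457) = 0.6764/6.319 = 0.1070.
c = ζ · 2√(km) = 0.1070 × 2√(905000 × 3250) = 0.1070 × 108500 = 11610 N·s/m.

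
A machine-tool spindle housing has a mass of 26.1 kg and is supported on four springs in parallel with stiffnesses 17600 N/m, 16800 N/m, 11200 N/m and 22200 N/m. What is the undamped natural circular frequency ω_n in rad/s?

51.0 rad/s

Parallel springs add: k_eq = 17600 + 16800 + 11200 + 22200 = 67800 N/m.
ω_n = √(k_eq/m) = √(67800/26.1) = √2598 = 50.97 rad/s.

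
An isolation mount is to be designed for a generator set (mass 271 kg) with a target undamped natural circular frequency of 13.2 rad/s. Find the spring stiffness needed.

47200 N/m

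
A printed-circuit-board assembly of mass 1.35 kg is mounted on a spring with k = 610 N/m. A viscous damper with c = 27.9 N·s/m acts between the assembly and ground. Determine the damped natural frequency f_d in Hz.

ω_n = √(k/m) = √(610.0/1.35) = 21.26 rad/s.
Critical damping c_c = 2√(k·m) = 2√(610.0 × 1.35) = 57.39 N·s/m, so ζ = c/c_c = 27.9/57.39 = 0.4861.
ω_d = ω_n√(1 − ζ²) = 21.26 × √(1 − 0.236) = 18.58 rad/s.
f_d = ω_d/(2π) = 2.956 Hz.

2.96 Hz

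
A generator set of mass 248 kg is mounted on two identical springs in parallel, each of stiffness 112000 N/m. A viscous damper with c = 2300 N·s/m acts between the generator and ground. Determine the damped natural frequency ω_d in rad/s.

29.7 rad/s

Parallel springs add: k_eq = 2 × 112000 = 224000 N/m.
ω_n = √(k_eq/m) = √(224000/248) = 30.05 rad/s.
Critical damping c_c = 2√(k_eq·m) = 2√(224000 × 248) = 14910 N·s/m, so ζ = c/c_c = 2300/14910 = 0.1543.
ω_d = ω_n√(1 − ζ²) = 30.05 × √(1 − 0.0238) = 29.69 rad/s.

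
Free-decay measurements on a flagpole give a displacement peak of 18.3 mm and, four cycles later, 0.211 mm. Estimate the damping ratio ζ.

Logarithmic decrement δ = (1/n)·ln(x₀/x_n) = (1/4)·ln(18.3/0.211) = (1/4)·ln(86.73) = 1.116.
ζ = δ/√(4π² + δ²) = 1.116/√(39.48 + 1.24) = 1.116/6.381 = 0.1748.

0.175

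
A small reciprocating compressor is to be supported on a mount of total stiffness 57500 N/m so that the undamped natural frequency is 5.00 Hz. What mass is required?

ω_n = 2πf_n = 2π × 5.00 = 31.42 rad/s.
m = k/ω_n² = 57500/31.42² = 57500/987.0 = 58.26 kg.

58.3 kg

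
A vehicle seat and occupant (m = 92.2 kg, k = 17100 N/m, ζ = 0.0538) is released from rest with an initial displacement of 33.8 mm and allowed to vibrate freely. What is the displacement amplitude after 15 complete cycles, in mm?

Logarithmic decrement δ = 2πζ/√(1 − ζ²) = 2π × 0.05380/√(1 − 0.00289) = 0.3385.
After n cycles, x_n/x₀ = e^(−nδ), so x_15 = 33.8 × e^(−15 × 0.3385) = 33.8 × 0.006233 = 0.2107 mm.

0.211 mm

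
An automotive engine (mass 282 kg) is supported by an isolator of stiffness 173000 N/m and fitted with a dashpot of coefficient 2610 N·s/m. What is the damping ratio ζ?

0.187

ω_n = √(k/m) = √(173000/282) = 24.77 rad/s.
Critical damping c_c = 2√(k·m) = 2√(173000 × 282) = 13970 N·s/m, so ζ = c/c_c = 2610/13970 = 0.1868.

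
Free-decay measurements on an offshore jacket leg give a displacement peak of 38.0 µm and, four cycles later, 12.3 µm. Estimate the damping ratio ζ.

0.0448

Logarithmic decrement δ = (1/n)·ln(x₀/x_n) = (1/4)·ln(38.0/12.3) = (1/4)·ln(3.089) = 0.2820.
ζ = δ/√(4π² + δ²) = 0.2820/√(39.48 + 0.0795) = 0.2820/6.290 = 0.04484.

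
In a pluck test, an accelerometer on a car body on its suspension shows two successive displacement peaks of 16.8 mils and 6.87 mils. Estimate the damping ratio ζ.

0.141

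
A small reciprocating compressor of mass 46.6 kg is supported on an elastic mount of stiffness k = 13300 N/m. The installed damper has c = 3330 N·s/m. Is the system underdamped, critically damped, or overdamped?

c_c = 2√(k·m) = 1575 N·s/m; ζ = c/c_c = 3330/1575 = 2.11.
Since ζ > 1 the system is overdamped.

overdamped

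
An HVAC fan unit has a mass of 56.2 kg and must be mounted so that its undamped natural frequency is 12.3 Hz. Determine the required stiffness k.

336000 N/m

ω_n = 2πf_n = 2π × 12.3 = 77.28 rad/s.
k = m·ω_n² = 56.2 × 77.28² = 56.2 × 5973 = 335700 N/m.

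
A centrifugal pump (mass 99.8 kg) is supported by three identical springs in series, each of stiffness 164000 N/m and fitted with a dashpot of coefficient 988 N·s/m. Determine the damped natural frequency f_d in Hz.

Series springs: 1/k_eq = 3/164000, so k_eq = 164000/3 = 54670 N/m.
ω_n = √(k_eq/m) = √(54670/99.8) = 23.40 rad/s.
Critical damping c_c = 2√(k_eq·m) = 2√(54670 × 99.8) = 4672 N·s/m, so ζ = c/c_c = 988/4672 = 0.2115.
ω_d = ω_n√(1 − ζ²) = 23.40 × √(1 − 0.0447) = 22.87 rad/s.
f_d = ω_d/(2π) = 3.641 Hz.

3.64 Hz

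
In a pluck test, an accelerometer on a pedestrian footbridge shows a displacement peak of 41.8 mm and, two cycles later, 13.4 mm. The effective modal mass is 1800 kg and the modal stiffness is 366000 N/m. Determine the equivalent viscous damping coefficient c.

Logarithmic decrement δ = (1/n)·ln(x₀/x_n) = (1/2)·ln(41.8/13.4) = (1/2)·ln(3.119) = 0.5688.
ζ = δ/√(4π² + δ²) = 0.5688/√(39.48 + 0.324) = 0.5688/6.309 = 0.09016.
c = ζ · 2√(km) = 0.09016 × 2√(366000 × 1800) = 0.09016 × 51330 = 4628 N·s/m.

4630 N·s/m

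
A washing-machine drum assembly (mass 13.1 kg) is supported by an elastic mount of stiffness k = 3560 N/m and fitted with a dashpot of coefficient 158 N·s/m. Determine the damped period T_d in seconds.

0.410 s

ω_n = √(k/m) = √(3560/13.1) = 16.49 rad/s.
Critical damping c_c = 2√(k·m) = 2√(3560 × 13.1) = 431.9 N·s/m, so ζ = c/c_c = 158/431.9 = 0.3658.
ω_d = ω_n√(1 − ζ²) = 16.49 × √(1 − 0.134) = 15.34 rad/s.
T_d = 2π/ω_d = 0.4095 s.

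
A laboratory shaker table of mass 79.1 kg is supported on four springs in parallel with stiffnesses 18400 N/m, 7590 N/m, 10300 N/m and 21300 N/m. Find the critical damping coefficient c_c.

4270 N·s/m

Parallel springs add: k_eq = 18400 + 7590 + 10300 + 21300 = 57590 N/m.
c_c = 2√(k_eq·m) = 2√(57590 × 79.1) = 2 × 2134 = 4269 N·s/m.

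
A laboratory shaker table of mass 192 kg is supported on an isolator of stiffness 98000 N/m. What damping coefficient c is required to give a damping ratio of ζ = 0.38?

3300 N·s/m

c_c = 2√(k·m) = 2√(98000 × 192) = 8675 N·s/m.
c = ζ·c_c = 0.38 × 8675 = 3297 N·s/m.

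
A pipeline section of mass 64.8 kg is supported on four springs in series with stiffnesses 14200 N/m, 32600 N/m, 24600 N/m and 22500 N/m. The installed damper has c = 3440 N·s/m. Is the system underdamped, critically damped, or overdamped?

overdamped

Series springs: 1/k_eq = 1/14200 + 1/32600 + 1/24600 + 1/22500 = 0.0001862, so k_eq = 5371 N/m.
c_c = 2√(k_eq·m) = 1180 N·s/m; ζ = c/c_c = 3440/1180 = 2.92.
Since ζ > 1 the system is overdamped.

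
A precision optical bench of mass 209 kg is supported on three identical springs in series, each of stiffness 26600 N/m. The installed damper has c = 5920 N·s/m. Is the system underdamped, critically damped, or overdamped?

overdamped

Series springs: 1/k_eq = 3/26600, so k_eq = 26600/3 = 8867 N/m.
c_c = 2√(k_eq·m) = 2723 N·s/m; ζ = c/c_c = 5920/2723 = 2.17.
Since ζ > 1 the system is overdamped.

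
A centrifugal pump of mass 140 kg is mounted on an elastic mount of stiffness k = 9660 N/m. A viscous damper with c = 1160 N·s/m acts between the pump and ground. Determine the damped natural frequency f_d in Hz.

ω_n = √(k/m) = √(9660/140) = 8.307 rad/s.
Critical damping c_c = 2√(k·m) = 2√(9660 × 140) = 2326 N·s/m, so ζ = c/c_c = 1160/2326 = 0.4987.
ω_d = ω_n√(1 − ζ²) = 8.307 × √(1 − 0.249) = 7.200 rad/s.
f_d = ω_d/(2π) = 1.146 Hz.

1.15 Hz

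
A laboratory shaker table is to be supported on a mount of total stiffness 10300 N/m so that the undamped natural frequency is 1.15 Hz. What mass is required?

197 kg

ω_n = 2πf_n = 2π × 1.15 = 7.226 rad/s.
m = k/ω_n² = 10300/7.226² = 10300/52.21 = 197.3 kg.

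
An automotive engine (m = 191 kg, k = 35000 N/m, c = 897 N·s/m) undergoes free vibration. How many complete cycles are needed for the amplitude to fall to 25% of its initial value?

ζ = c/(2√(km)) = 897/(2√(35000 × 191)) = 897/5171 = 0.1735.
Logarithmic decrement δ = 2πζ/√(1 − ζ²) = 2π × 0.1735/√(1 − 0.0301) = 1.107.
x_n/x₀ = e^(−nδ) ≤ 0.25; take ln: n ≥ ln(1/0.25)/δ = 1.386/1.107 = 1.253.
So 2 complete cycles are required.

2 cycles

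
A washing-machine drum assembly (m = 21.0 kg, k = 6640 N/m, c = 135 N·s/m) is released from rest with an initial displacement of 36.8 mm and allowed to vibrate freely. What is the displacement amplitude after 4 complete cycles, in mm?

0.363 mm

ζ = c/(2√(km)) = 135/(2√(6640 × 21.0)) = 135/746.8 = 0.1808.
Logarithmic decrement δ = 2πζ/√(1 − ζ²) = 2π × 0.1808/√(1 − 0.0327) = 1.155.
After n cycles, x_n/x₀ = e^(−nδ), so x_4 = 36.8 × e^(−4 × 1.155) = 36.8 × 0.009861 = 0.3629 mm.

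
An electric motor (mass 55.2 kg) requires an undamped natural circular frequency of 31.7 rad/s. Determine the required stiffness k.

55500 N/m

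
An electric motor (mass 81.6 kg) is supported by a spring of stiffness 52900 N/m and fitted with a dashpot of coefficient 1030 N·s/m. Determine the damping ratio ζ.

0.248

ω_n = √(k/m) = √(52900/81.6) = 25.46 rad/s.
Critical damping c_c = 2√(k·m) = 2√(52900 × 81.6) = 4155 N·s/m, so ζ = c/c_c = 1030/4155 = 0.2479.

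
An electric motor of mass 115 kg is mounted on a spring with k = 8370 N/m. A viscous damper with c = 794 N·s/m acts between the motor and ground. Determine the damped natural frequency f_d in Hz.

ω_n = √(k/m) = √(8370/115) = 8.531 rad/s.
Critical damping c_c = 2√(k·m) = 2√(8370 × 115) = 1962 N·s/m, so ζ = c/c_c = 794/1962 = 0.4046.
ω_d = ω_n√(1 − ζ²) = 8.531 × √(1 − 0.164) = 7.802 rad/s.
f_d = ω_d/(2π) = 1.242 Hz.

1.24 Hz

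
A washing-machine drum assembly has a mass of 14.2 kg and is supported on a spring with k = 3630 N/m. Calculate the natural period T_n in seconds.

ω_n = √(k/m) = √(3630/14.2) = √255.6 = 15.99 rad/s.
T_n = 2π/ω_n = 6.283/15.99 = 0.3930 s.

0.393 s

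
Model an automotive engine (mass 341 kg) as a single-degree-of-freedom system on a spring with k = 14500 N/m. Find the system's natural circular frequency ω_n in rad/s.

6.52 rad/s

ω_n = √(k/m) = √(14500/341) = √42.52 = 6.521 rad/s.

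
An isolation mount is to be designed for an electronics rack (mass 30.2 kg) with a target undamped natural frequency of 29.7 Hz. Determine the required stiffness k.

1050000 N/m

ω_n = 2πf_n = 2π × 29.7 = 186.6 rad/s.
k = m·ω_n² = 30.2 × 186.6² = 30.2 × 34820 = 1052000 N/m.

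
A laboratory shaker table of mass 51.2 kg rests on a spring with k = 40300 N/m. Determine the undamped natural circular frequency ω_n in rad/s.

ω_n = √(k/m) = √(40300/51.2) = √787.1 = 28.06 rad/s.

28.1 rad/s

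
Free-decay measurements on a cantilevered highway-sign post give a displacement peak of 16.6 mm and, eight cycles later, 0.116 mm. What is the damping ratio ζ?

0.0983

Logarithmic decrement δ = (1/n)·ln(x₀/x_n) = (1/8)·ln(16.6/0.116) = (1/8)·ln(143.1) = 0.6204.
ζ = δ/√(4π² + δ²) = 0.6204/√(39.48 + 0.385) = 0.6204/6.314 = 0.09827.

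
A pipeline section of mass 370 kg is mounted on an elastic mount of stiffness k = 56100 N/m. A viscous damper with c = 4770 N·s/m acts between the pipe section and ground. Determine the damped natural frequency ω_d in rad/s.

10.5 rad/s

ω_n = √(k/m) = √(56100/370) = 12.31 rad/s.
Critical damping c_c = 2√(k·m) = 2√(56100 × 370) = 9112 N·s/m, so ζ = c/c_c = 4770/9112 = 0.5235.
ω_d = ω_n√(1 − ζ²) = 12.31 × √(1 − 0.274) = 10.49 rad/s.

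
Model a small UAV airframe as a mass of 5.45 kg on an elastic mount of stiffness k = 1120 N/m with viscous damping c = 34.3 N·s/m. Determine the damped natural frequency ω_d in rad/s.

ω_n = √(k/m) = √(1120/5.45) = 14.34 rad/s.
Critical damping c_c = 2√(k·m) = 2√(1120 × 5.45) = 156.3 N·s/m, so ζ = c/c_c = 34.3/156.3 = 0.2195.
ω_d = ω_n√(1 − ζ²) = 14.34 × √(1 − 0.0482) = 13.99 rad/s.

14.0 rad/s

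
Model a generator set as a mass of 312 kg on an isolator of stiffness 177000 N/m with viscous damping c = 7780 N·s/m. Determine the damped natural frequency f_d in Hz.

ω_n = √(k/m) = √(177000/312) = 23.82 rad/s.
Critical damping c_c = 2√(k·m) = 2√(177000 × 312) = 14860 N·s/m, so ζ = c/c_c = 7780/14860 = 0.5235.
ω_d = ω_n√(1 − ζ²) = 23.82 × √(1 − 0.274) = 20.29 rad/s.
f_d = ω_d/(2π) = 3.230 Hz.

3.23 Hz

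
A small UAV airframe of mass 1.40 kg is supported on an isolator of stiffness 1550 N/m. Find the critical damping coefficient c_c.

c_c = 2√(k·m) = 2√(1550 × 1.40) = 2 × 46.58 = 93.17 N·s/m.

93.2 N·s/m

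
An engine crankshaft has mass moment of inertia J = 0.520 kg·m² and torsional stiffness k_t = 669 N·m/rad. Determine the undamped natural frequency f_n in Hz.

ω_n = √(k_t/J) = √(669/0.520) = √1287 = 35.87 rad/s.
f_n = ω_n/(2π) = 35.87/6.283 = 5.709 Hz.

5.71 Hz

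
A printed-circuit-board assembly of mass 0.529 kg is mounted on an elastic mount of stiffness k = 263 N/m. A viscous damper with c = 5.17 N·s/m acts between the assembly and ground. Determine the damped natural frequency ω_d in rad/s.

ω_n = √(k/m) = √(263.0/0.529) = 22.30 rad/s.
Critical damping c_c = 2√(k·m) = 2√(263.0 × 0.529) = 23.59 N·s/m, so ζ = c/c_c = 5.17/23.59 = 0.2192.
ω_d = ω_n√(1 − ζ²) = 22.30 × √(1 − 0.0480) = 21.76 rad/s.

21.8 rad/s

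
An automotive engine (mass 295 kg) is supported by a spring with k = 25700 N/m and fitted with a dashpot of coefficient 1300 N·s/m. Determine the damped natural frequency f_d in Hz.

1.44 Hz

ω_n = √(k/m) = √(25700/295) = 9.334 rad/s.
Critical damping c_c = 2√(k·m) = 2√(25700 × 295) = 5507 N·s/m, so ζ = c/c_c = 1300/5507 = 0.2361.
ω_d = ω_n√(1 − ζ²) = 9.334 × √(1 − 0.0557) = 9.070 rad/s.
f_d = ω_d/(2π) = 1.444 Hz.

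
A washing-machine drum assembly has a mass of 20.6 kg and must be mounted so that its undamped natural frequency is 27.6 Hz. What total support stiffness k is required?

ω_n = 2πf_n = 2π × 27.6 = 173.4 rad/s.
k = m·ω_n² = 20.6 × 173.4² = 20.6 × 30070 = 619500 N/m.

620000 N/m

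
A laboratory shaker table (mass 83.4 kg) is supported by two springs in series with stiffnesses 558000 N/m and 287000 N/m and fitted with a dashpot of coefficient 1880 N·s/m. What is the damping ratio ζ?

0.236

Series springs: 1/k_eq = 1/558000 + 1/287000 = 5.276×10^-6, so k_eq = 189500 N/m.
ω_n = √(k_eq/m) = √(189500/83.4) = 47.67 rad/s.
Critical damping c_c = 2√(k_eq·m) = 2√(189500 × 83.4) = 7951 N·s/m, so ζ = c/c_c = 1880/7951 = 0.2364.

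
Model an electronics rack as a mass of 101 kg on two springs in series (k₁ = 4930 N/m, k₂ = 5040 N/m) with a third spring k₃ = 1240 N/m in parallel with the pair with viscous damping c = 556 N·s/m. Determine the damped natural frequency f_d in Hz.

0.863 Hz

Series pair: k_s = k₁k₂/(k₁+k₂) = (4930)(5040)/(4930 + 5040) = 2492 N/m. In parallel with k₃: k_eq = 2492 + 1240 = 3732 N/m.
ω_n = √(k_eq/m) = √(3732/101) = 6.079 rad/s.
Critical damping c_c = 2√(k_eq·m) = 2√(3732 × 101) = 1228 N·s/m, so ζ = c/c_c = 556/1228 = 0.4528.
ω_d = ω_n√(1 − ζ²) = 6.079 × √(1 − 0.205) = 5.420 rad/s.
f_d = ω_d/(2π) = 0.8626 Hz.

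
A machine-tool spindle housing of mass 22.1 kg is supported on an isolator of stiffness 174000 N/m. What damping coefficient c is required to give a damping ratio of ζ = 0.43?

c_c = 2√(k·m) = 2√(174000 × 22.1) = 3922 N·s/m.
c = ζ·c_c = 0.43 × 3922 = 1686 N·s/m.

1690 N·s/m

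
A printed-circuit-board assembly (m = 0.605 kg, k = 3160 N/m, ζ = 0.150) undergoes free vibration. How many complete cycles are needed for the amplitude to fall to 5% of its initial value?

4 cycles

Logarithmic decrement δ = 2πζ/√(1 − ζ²) = 2π × 0.1500/√(1 − 0.0225) = 0.9533.
x_n/x₀ = e^(−nδ) ≤ 0.05; take ln: n ≥ ln(1/0.05)/δ = 2.996/0.9533 = 3.143.
So 4 complete cycles are required.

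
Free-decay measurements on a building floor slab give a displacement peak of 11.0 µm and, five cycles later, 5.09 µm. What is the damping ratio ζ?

0.0245

Logarithmic decrement δ = (1/n)·ln(x₀/x_n) = (1/5)·ln(11.0/5.09) = (1/5)·ln(2.161) = 0.1541.
ζ = δ/√(4π² + δ²) = 0.1541/√(39.48 + 0.0238) = 0.1541/6.285 = 0.02452.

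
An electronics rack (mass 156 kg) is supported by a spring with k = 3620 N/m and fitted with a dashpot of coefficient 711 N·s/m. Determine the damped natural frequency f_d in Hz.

ω_n = √(k/m) = √(3620/156) = 4.817 rad/s.
Critical damping c_c = 2√(k·m) = 2√(3620 × 156) = 1503 N·s/m, so ζ = c/c_c = 711/1503 = 0.4731.
ω_d = ω_n√(1 − ζ²) = 4.817 × √(1 − 0.224) = 4.244 rad/s.
f_d = ω_d/(2π) = 0.6755 Hz.

0.675 Hz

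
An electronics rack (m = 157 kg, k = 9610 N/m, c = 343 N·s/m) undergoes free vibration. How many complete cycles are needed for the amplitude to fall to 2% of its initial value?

ζ = c/(2√(km)) = 343/(2√(9610 × 157)) = 343/2457 = 0.1396.
Logarithmic decrement δ = 2πζ/√(1 − ζ²) = 2π × 0.1396/√(1 − 0.0195) = 0.8859.
x_n/x₀ = e^(−nδ) ≤ 0.02; take ln: n ≥ ln(1/0.02)/δ = 3.912/0.8859 = 4.416.
So 5 complete cycles are required.

5 cycles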